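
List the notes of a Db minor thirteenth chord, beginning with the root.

Root Db, quality minor thirteenth:
- root: Db
- minor 3rd: Fb
- perfect 5th: Ab
- minor 7th: Cb
- major 9th: Eb
- perfect 11th: Gb
- major 13th: Bb

Db  Fb  Ab  Cb  Eb  Gb  Bb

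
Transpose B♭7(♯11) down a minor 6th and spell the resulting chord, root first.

A minor 6th down from Bb is D, so the new chord is D dominant seventh sharp eleven.
D — root
F# — major 3rd
A — perfect 5th
C — minor 7th
G# — augmented 11th

D F# A C G#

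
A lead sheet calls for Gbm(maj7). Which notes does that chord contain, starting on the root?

Root Gb, quality minor-major seventh:
root → Gb
3rd (minor 3rd) → Bbb
5th (perfect 5th) → Db
7th (major 7th) → F

Gb  Bbb  Db  F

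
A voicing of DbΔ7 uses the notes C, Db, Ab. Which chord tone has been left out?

F

The full DbΔ7 chord is Db, F, Ab, C.
Comparing with the voicing, the major 3rd (3rd) — F — is absent.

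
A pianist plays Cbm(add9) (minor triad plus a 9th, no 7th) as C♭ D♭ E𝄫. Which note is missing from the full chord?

The full Cbm(add9) chord is C♭, E𝄫, G♭, D♭.
Comparing with the voicing, the perfect 5th (5th) — G♭ — is absent.

G♭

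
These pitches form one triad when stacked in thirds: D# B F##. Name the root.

B

Stacking in thirds gives B – D# – F##, so B is the root — B augmented triad.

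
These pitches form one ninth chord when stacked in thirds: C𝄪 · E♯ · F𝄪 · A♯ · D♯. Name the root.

Arranged so that each adjacent pair is a third by letter name: D♯ – F𝄪 – A♯ – C𝄪 – E♯.
The bottom of that stack, D♯, is the root (this is D♯ major ninth).

D♯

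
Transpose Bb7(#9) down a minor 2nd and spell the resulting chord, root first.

A  C#  E  G  B#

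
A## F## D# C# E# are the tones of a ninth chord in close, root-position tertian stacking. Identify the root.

Stacking in thirds gives D# – F## – A## – C# – E#, so D# is the root — D# dominant ninth sharp five.

D#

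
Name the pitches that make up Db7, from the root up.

Db7 is a dominant seventh built on Db.
Db — root
F — major 3rd
Ab — perfect 5th
Cb — minor 7th

Db  F  Ab  Cb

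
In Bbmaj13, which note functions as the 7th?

A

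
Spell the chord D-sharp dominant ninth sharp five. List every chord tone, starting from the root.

D-sharp dominant ninth sharp five: dominant ninth sharp five on D-sharp.
D-sharp — root
F-double-sharp — major 3rd
A-double-sharp — augmented 5th
C-sharp — minor 7th
E-sharp — major 9th

D-sharp – F-double-sharp – A-double-sharp – C-sharp – E-sharp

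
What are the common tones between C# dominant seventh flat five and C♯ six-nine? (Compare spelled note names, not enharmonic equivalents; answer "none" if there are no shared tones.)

C-sharp, E-sharp

C# dominant seventh flat five = C-sharp, E-sharp, G, B.
C♯ six-nine = C-sharp, E-sharp, G-sharp, A-sharp, D-sharp.
Shared: C-sharp, E-sharp.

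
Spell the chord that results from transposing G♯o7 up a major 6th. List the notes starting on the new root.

G♯ up a major 6th → E♯. New chord: E♯ diminished seventh.
root → E♯
3rd (minor 3rd) → G♯
5th (diminished 5th) → B
7th (diminished 7th) → D

E♯ – G♯ – B – D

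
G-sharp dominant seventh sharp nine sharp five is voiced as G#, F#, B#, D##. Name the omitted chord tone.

A##

G-sharp dominant seventh sharp nine sharp five = G#, B#, D##, F#, A##. The voicing lacks the 9th (augmented 9th), A##.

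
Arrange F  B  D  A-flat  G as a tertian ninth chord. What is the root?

G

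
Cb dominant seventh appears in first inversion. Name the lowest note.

E-flat

Cb dominant seventh in root position is C-flat–E-flat–G-flat–B-double-flat.
First inversion places the third in the bass, which is E-flat.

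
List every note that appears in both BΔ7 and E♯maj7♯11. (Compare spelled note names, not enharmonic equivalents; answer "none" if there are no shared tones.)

none

BΔ7: B D# F# A#
E♯maj7♯11: E# G## B# D## A##
Common to both → none.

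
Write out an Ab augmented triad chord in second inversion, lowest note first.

E – Ab – C

Ab augmented triad = Ab–C–E; second inversion → fifth (E) lowest.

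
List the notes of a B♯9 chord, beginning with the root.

B# – D## – F## – A# – C##

B♯9 is a dominant ninth built on B#.
B# — root
D## — major 3rd
F## — perfect 5th
A# — minor 7th
C## — major 9th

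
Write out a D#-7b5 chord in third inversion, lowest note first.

C♯, D♯, F♯, A

D#-7b5 = D♯–F♯–A–C♯; third inversion → seventh (C♯) lowest.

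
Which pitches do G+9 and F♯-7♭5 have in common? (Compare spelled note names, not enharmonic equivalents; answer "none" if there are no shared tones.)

A

G+9 = G, B, D#, F, A.
F♯-7♭5 = F#, A, C, E.
Shared: A.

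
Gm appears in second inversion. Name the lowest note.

D

Gm in root position is G–Bb–D.
Second inversion places the fifth in the bass, which is D.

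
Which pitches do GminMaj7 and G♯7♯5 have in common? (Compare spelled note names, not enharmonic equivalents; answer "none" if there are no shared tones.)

F♯

GminMaj7: G B♭ D F♯
G♯7♯5: G♯ B♯ D𝄪 F♯
Common to both → F♯.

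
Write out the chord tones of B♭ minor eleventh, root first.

B-flat, D-flat, F, A-flat, C, E-flat

Root B-flat, quality minor eleventh:
- root: B-flat
- minor 3rd: D-flat
- perfect 5th: F
- minor 7th: A-flat
- major 9th: C
- perfect 11th: E-flat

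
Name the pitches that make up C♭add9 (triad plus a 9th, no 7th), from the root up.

Root C♭, quality added-ninth:
root → C♭
3rd (major 3rd) → E♭
5th (perfect 5th) → G♭
9th (major 9th) → D♭

C♭, E♭, G♭, D♭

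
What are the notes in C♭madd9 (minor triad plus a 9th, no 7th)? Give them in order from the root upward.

Cb, Ebb, Gb, Db

C♭madd9 is a minor added-ninth built on Cb.
Root: Cb
Minor 3rd (3rd): Ebb
Perfect 5th (5th): Gb
Major 9th (9th): Db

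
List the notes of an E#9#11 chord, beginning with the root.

Root E♯, quality dominant ninth sharp eleven:
- root: E♯
- major 3rd: G𝄪
- perfect 5th: B♯
- minor 7th: D♯
- major 9th: F𝄪
- augmented 11th: A𝄪

E♯ G𝄪 B♯ D♯ F𝄪 A𝄪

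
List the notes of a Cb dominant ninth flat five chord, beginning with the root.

Cb dominant ninth flat five: dominant ninth flat five on C-flat.
root → C-flat
3rd (major 3rd) → E-flat
5th (diminished 5th) → G-double-flat
7th (minor 7th) → B-double-flat
9th (major 9th) → D-flat

C-flat – E-flat – G-double-flat – B-double-flat – D-flat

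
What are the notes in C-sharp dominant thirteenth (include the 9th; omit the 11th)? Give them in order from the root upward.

C#, E#, G#, B, D#, A#

C-sharp dominant thirteenth: dominant thirteenth on C#.
root → C#
3rd (major 3rd) → E#
5th (perfect 5th) → G#
7th (minor 7th) → B
9th (major 9th) → D#
13th (major 13th) → A#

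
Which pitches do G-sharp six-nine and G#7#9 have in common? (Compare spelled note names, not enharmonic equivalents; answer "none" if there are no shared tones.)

G#, B#, D#

G-sharp six-nine: G# B# D# E# A#
G#7#9: G# B# D# F# A##
Common to both → G#, B#, D#.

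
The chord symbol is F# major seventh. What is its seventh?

E#

Root of F# major seventh = F#. The 7th is a major 7th: F# up a major 7th → E#.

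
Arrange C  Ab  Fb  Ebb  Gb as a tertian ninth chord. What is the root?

Stacking in thirds gives Fb – Ab – C – Ebb – Gb, so Fb is the root — Fb dominant ninth sharp five.

Fb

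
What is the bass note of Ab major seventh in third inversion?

Ab major seventh in root position is A-flat–C–E-flat–G.
Third inversion places the seventh in the bass, which is G.

G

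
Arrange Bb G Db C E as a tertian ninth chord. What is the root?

C

Stacking in thirds gives C – E – G – Bb – Db, so C is the root — C dominant seventh flat nine.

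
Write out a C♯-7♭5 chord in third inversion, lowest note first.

B – C# – E – G

In root position, C♯-7♭5 is C#–E–G–B.
Third inversion puts the seventh (B) in the bass.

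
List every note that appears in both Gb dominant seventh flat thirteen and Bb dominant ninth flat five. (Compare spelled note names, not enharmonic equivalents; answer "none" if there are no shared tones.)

B-flat, F-flat

Gb dominant seventh flat thirteen: G-flat B-flat D-flat F-flat E-double-flat
Bb dominant ninth flat five: B-flat D F-flat A-flat C
Common to both → B-flat, F-flat.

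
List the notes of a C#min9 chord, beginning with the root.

Root C#, quality minor ninth:
C# — root
E — minor 3rd
G# — perfect 5th
B — minor 7th
D# — major 9th

C#  E  G#  B  D#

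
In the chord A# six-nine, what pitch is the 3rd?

C##

A# six-nine is built on A#; its 3rd is a major 3rd above the root.
A third above A uses the letter C, and the major 3rd above A# is C##.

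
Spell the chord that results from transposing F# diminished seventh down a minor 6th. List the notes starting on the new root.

A-sharp  C-sharp  E  G

A minor 6th down from F-sharp is A-sharp, so the new chord is A-sharp diminished seventh.
- root: A-sharp
- minor 3rd: C-sharp
- diminished 5th: E
- diminished 7th: G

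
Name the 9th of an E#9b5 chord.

F##

E#9b5 is built on E#; its 9th is a major 9th above the root.
A second above E uses the letter F, and the major 9th above E# is F##.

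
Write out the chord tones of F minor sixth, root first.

F minor sixth: minor sixth on F.
root → F
3rd (minor 3rd) → Ab
5th (perfect 5th) → C
6th (major 6th) → D

F, Ab, C, D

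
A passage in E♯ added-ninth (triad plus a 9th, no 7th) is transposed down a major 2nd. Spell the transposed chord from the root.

D-sharp  F-double-sharp  A-sharp  E-sharp

Transposed root: E-sharp → D-sharp (major 2nd down). So we spell D-sharp added-ninth:
Root: D-sharp
Major 3rd (3rd): F-double-sharp
Perfect 5th (5th): A-sharp
Major 9th (9th): E-sharp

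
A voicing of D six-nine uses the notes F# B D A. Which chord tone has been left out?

E

The full D six-nine chord is D, F#, A, B, E.
Comparing with the voicing, the major 9th (9th) — E — is absent.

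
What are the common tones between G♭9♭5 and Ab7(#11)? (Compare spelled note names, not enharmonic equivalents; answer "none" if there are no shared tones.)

G♭9♭5 = G♭, B♭, D𝄫, F♭, A♭.
Ab7(#11) = A♭, C, E♭, G♭, D.
Shared: G♭, A♭.

G♭, A♭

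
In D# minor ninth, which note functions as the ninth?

Root of D# minor ninth = D#. The 9th is a major 9th: D# up a major 9th → E#.

E#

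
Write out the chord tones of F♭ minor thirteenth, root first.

F-flat – A-double-flat – C-flat – E-double-flat – G-flat – B-double-flat – D-flat

F♭ minor thirteenth: minor thirteenth on F-flat.
Root: F-flat
Minor 3rd (3rd): A-double-flat
Perfect 5th (5th): C-flat
Minor 7th (7th): E-double-flat
Major 9th (9th): G-flat
Perfect 11th (11th): B-double-flat
Major 13th (13th): D-flat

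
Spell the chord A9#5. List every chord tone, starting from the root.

Root A, quality dominant ninth sharp five:
A — root
C# — major 3rd
E# — augmented 5th
G — minor 7th
B — major 9th

A  C#  E#  G  B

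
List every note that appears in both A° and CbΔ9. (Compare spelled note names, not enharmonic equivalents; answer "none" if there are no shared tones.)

Eb

A° = A, C, Eb.
CbΔ9 = Cb, Eb, Gb, Bb, Db.
Shared: Eb.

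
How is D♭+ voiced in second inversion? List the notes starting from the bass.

A – D♭ – F

D♭+ = D♭–F–A; second inversion → fifth (A) lowest.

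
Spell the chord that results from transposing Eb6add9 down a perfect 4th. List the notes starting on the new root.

A perfect 4th down from E♭ is B♭, so the new chord is B♭ six-nine.
B♭ — root
D — major 3rd
F — perfect 5th
G — major 6th
C — major 9th

B♭ D F G C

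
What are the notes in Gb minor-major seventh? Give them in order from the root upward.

G-flat – B-double-flat – D-flat – F

Gb minor-major seventh: minor-major seventh on G-flat.
Root: G-flat
Minor 3rd (3rd): B-double-flat
Perfect 5th (5th): D-flat
Major 7th (7th): F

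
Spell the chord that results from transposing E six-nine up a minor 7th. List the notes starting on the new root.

D, F#, A, B, E

A minor 7th up from E is D, so the new chord is D six-nine.
D — root
F# — major 3rd
A — perfect 5th
B — major 6th
E — major 9th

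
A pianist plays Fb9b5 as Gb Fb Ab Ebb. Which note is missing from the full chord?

Fb9b5 = Fb, Ab, Cbb, Ebb, Gb. The voicing lacks the 5th (diminished 5th), Cbb.

Cbb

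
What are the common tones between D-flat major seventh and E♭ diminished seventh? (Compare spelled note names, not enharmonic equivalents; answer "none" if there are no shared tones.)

none

D-flat major seventh: D-flat F A-flat C
E♭ diminished seventh: E-flat G-flat B-double-flat D-double-flat
Common to both → none.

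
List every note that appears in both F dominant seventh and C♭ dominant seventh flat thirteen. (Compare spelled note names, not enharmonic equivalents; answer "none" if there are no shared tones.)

F dominant seventh: F A C E-flat
C♭ dominant seventh flat thirteen: C-flat E-flat G-flat B-double-flat A-double-flat
Common to both → E-flat.

E-flat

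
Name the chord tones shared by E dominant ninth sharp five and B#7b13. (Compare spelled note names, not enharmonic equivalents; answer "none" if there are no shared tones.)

E dominant ninth sharp five = E, G♯, B♯, D, F♯.
B#7b13 = B♯, D𝄪, F𝄪, A♯, G♯.
Shared: G♯, B♯.

G♯ B♯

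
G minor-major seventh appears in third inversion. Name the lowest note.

F#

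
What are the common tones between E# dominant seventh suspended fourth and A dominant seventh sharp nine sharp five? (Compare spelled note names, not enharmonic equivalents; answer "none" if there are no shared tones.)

E-sharp, B-sharp

E# dominant seventh suspended fourth: E-sharp A-sharp B-sharp D-sharp
A dominant seventh sharp nine sharp five: A C-sharp E-sharp G B-sharp
Common to both → E-sharp, B-sharp.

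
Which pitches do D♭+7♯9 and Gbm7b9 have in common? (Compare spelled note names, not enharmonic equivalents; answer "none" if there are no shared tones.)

D♭+7♯9 = Db, F, A, Cb, E.
Gbm7b9 = Gb, Bbb, Db, Fb, Abb.
Shared: Db.

Db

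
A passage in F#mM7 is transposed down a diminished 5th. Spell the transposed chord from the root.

Transposed root: F# → B# (diminished 5th down). So we spell B# minor-major seventh:
root → B#
3rd (minor 3rd) → D#
5th (perfect 5th) → F##
7th (major 7th) → A##

B#, D#, F##, A##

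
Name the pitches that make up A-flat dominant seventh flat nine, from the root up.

A-flat dominant seventh flat nine: dominant seventh flat nine on A♭.
root → A♭
3rd (major 3rd) → C
5th (perfect 5th) → E♭
7th (minor 7th) → G♭
9th (minor 9th) → B𝄫

A♭ – C – E♭ – G♭ – B𝄫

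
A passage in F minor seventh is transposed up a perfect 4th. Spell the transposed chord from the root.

B-flat, D-flat, F, A-flat

F up a perfect 4th → B-flat. New chord: B-flat minor seventh.
- root: B-flat
- minor 3rd: D-flat
- perfect 5th: F
- minor 7th: A-flat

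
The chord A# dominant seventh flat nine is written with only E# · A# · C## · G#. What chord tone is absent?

A# dominant seventh flat nine = A#, C##, E#, G#, B. The voicing lacks the 9th (minor 9th), B.

B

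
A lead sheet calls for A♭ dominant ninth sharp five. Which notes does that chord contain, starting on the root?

A-flat C E G-flat B-flat

A♭ dominant ninth sharp five is a dominant ninth sharp five built on A-flat.
A-flat — root
C — major 3rd
E — augmented 5th
G-flat — minor 7th
B-flat — major 9th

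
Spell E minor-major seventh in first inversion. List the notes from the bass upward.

G  B  D#  E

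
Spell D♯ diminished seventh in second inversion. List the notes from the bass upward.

A C D# F#

In root position, D♯ diminished seventh is D#–F#–A–C.
Second inversion puts the fifth (A) in the bass.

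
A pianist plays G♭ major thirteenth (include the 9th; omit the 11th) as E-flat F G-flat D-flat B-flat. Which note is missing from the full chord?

G♭ major thirteenth = G-flat, B-flat, D-flat, F, A-flat, E-flat. The voicing lacks the 9th (major 9th), A-flat.

A-flat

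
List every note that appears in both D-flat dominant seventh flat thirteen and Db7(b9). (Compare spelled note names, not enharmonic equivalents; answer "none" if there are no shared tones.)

Db – F – Ab – Cb

D-flat dominant seventh flat thirteen = Db, F, Ab, Cb, Bbb.
Db7(b9) = Db, F, Ab, Cb, Ebb.
Shared: Db, F, Ab, Cb.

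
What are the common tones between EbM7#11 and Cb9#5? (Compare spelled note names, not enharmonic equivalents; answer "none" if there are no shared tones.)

E♭ G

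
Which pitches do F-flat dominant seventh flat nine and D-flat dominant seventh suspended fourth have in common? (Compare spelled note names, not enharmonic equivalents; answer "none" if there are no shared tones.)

A-flat, C-flat

F-flat dominant seventh flat nine: F-flat A-flat C-flat E-double-flat G-double-flat
D-flat dominant seventh suspended fourth: D-flat G-flat A-flat C-flat
Common to both → A-flat, C-flat.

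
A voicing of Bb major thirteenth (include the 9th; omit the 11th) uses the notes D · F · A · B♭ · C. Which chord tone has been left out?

Bb major thirteenth = B♭, D, F, A, C, G. The voicing lacks the 13th (major 13th), G.

G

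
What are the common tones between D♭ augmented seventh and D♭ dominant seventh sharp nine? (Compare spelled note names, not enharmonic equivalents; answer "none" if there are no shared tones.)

D-flat F C-flat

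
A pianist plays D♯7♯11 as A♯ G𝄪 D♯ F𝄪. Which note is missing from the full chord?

C♯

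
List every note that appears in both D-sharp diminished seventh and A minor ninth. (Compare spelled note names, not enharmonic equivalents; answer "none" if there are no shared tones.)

D-sharp diminished seventh = D-sharp, F-sharp, A, C.
A minor ninth = A, C, E, G, B.
Shared: A, C.

A C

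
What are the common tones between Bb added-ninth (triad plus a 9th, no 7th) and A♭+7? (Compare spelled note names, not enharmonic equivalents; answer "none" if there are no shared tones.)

Bb added-ninth = Bb, D, F, C.
A♭+7 = Ab, C, E, Gb.
Shared: C.

C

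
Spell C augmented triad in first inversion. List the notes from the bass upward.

In root position, C augmented triad is C–E–G-sharp.
First inversion puts the third (E) in the bass.

E – G-sharp – C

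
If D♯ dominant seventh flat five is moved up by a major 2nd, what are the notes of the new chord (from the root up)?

A major 2nd up from D-sharp is E-sharp, so the new chord is E-sharp dominant seventh flat five.
root → E-sharp
3rd (major 3rd) → G-double-sharp
5th (diminished 5th) → B
7th (minor 7th) → D-sharp

E-sharp  G-double-sharp  B  D-sharp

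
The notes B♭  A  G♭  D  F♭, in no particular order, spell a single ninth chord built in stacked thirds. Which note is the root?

G♭

Stacking in thirds gives G♭ – B♭ – D – F♭ – A, so G♭ is the root — G♭ dominant seventh sharp nine sharp five.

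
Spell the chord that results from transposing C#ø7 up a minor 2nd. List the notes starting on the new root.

D, F, Ab, C

C# up a minor 2nd → D. New chord: D half-diminished seventh.
D — root
F — minor 3rd
Ab — diminished 5th
C — minor 7th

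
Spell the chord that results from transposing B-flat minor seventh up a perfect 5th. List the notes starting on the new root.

F  Ab  C  Eb

A perfect 5th up from Bb is F, so the new chord is F minor seventh.
F — root
Ab — minor 3rd
C — perfect 5th
Eb — minor 7th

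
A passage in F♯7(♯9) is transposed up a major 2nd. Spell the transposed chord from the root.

G# – B# – D# – F# – A##

Transposed root: F# → G# (major 2nd up). So we spell G# dominant seventh sharp nine:
Root: G#
Major 3rd (3rd): B#
Perfect 5th (5th): D#
Minor 7th (7th): F#
Augmented 9th (9th): A##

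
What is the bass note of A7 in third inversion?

G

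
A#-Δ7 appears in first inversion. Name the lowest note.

A#-Δ7 = A♯–C♯–E♯–G𝄪. First inversion → third in the bass = C♯.

C♯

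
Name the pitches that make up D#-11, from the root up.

D#-11 is a minor eleventh built on D#.
root → D#
3rd (minor 3rd) → F#
5th (perfect 5th) → A#
7th (minor 7th) → C#
9th (major 9th) → E#
11th (perfect 11th) → G#

D#  F#  A#  C#  E#  G#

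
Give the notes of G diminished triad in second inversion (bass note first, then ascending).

D♭, G, B♭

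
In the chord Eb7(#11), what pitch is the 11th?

A

Root of Eb7(#11) = E♭. The 11th is an augmented 11th: E♭ up an augmented 11th → A.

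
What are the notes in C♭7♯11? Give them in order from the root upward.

Root Cb, quality dominant seventh sharp eleven:
Root: Cb
Major 3rd (3rd): Eb
Perfect 5th (5th): Gb
Minor 7th (7th): Bbb
Augmented 11th (11th): F

Cb, Eb, Gb, Bbb, F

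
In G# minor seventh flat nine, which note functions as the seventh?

F-sharp

Root of G# minor seventh flat nine = G-sharp. The 7th is a minor 7th: G-sharp up a minor 7th → F-sharp.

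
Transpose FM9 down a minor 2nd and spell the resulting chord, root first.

E, G#, B, D#, F#

F down a minor 2nd → E. New chord: E major ninth.
E — root
G# — major 3rd
B — perfect 5th
D# — major 7th
F# — major 9th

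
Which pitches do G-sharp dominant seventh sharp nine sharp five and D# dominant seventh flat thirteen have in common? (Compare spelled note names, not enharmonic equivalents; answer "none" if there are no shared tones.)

none

G-sharp dominant seventh sharp nine sharp five = G-sharp, B-sharp, D-double-sharp, F-sharp, A-double-sharp.
D# dominant seventh flat thirteen = D-sharp, F-double-sharp, A-sharp, C-sharp, B.
Shared: none.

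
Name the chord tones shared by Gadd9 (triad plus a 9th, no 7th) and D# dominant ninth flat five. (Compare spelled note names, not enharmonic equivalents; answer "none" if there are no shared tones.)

A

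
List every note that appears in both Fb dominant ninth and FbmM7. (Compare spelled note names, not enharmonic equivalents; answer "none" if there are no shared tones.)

Fb  Cb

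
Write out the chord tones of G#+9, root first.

G♯ B♯ D𝄪 F♯ A♯

G#+9 is a dominant ninth sharp five built on G♯.
Root: G♯
Major 3rd (3rd): B♯
Augmented 5th (5th): D𝄪
Minor 7th (7th): F♯
Major 9th (9th): A♯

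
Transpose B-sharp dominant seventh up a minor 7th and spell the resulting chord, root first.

A#, C##, E#, G#

Transposed root: B# → A# (minor 7th up). So we spell A# dominant seventh:
root → A#
3rd (major 3rd) → C##
5th (perfect 5th) → E#
7th (minor 7th) → G#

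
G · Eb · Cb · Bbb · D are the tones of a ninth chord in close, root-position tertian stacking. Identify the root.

Cb

Stacking in thirds gives Cb – Eb – G – Bbb – D, so Cb is the root — Cb dominant seventh sharp nine sharp five.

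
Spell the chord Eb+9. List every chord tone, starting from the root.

E♭, G, B, D♭, F

Eb+9: dominant ninth sharp five on E♭.
Root: E♭
Major 3rd (3rd): G
Augmented 5th (5th): B
Minor 7th (7th): D♭
Major 9th (9th): F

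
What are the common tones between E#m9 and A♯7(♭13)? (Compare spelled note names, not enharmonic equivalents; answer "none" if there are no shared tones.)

E#m9: E# G# B# D# F##
A♯7(♭13): A# C## E# G# F#
Common to both → E#, G#.

E#  G#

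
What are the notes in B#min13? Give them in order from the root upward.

B#, D#, F##, A#, C##, E#, G##

B#min13: minor thirteenth on B#.
root → B#
3rd (minor 3rd) → D#
5th (perfect 5th) → F##
7th (minor 7th) → A#
9th (major 9th) → C##
11th (perfect 11th) → E#
13th (major 13th) → G##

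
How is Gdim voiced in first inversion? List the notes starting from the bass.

In root position, Gdim is G–Bb–Db.
First inversion puts the third (Bb) in the bass.

Bb, Db, G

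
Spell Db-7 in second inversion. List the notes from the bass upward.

Ab Cb Db Fb

In root position, Db-7 is Db–Fb–Ab–Cb.
Second inversion puts the fifth (Ab) in the bass.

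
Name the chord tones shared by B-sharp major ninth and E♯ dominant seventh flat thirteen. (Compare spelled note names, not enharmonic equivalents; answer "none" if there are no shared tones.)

B-sharp

B-sharp major ninth = B-sharp, D-double-sharp, F-double-sharp, A-double-sharp, C-double-sharp.
E♯ dominant seventh flat thirteen = E-sharp, G-double-sharp, B-sharp, D-sharp, C-sharp.
Shared: B-sharp.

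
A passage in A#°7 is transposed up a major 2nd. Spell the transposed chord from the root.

A major 2nd up from A# is B#, so the new chord is B# diminished seventh.
- root: B#
- minor 3rd: D#
- diminished 5th: F#
- diminished 7th: A

B# D# F# A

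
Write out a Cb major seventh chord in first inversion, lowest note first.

E-flat, G-flat, B-flat, C-flat

Cb major seventh = C-flat–E-flat–G-flat–B-flat; first inversion → third (E-flat) lowest.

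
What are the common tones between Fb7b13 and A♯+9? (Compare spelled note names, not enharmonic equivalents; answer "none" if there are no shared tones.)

Fb7b13: Fb Ab Cb Ebb Dbb
A♯+9: A# C## E## G# B#
Common to both → none.

none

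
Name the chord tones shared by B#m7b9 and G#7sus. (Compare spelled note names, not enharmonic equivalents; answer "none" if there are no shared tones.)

D#, C#

B#m7b9: B# D# F## A# C#
G#7sus: G# C# D# F#
Common to both → D#, C#.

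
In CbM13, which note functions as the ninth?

Db

CbM13 is built on Cb; its 9th is a major 9th above the root.
A second above C uses the letter D, and the major 9th above Cb is Db.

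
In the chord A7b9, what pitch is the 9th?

A7b9 is built on A; its 9th is a minor 9th above the root.
A second above A uses the letter B, and the minor 9th above A is Bb.

Bb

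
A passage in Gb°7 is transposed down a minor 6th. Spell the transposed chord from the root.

B♭, D♭, F♭, A𝄫

A minor 6th down from G♭ is B♭, so the new chord is B♭ diminished seventh.
- root: B♭
- minor 3rd: D♭
- diminished 5th: F♭
- diminished 7th: A𝄫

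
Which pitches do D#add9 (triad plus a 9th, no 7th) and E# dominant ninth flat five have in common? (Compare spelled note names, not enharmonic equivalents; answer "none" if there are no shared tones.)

D#add9: D# F## A# E#
E# dominant ninth flat five: E# G## B D# F##
Common to both → D#, F##, E#.

D# – F## – E#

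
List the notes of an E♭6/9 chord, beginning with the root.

E♭6/9: six-nine on Eb.
Root: Eb
Major 3rd (3rd): G
Perfect 5th (5th): Bb
Major 6th (6th): C
Major 9th (9th): F

Eb, G, Bb, C, F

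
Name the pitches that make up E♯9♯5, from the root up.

E♯9♯5: dominant ninth sharp five on E#.
root → E#
3rd (major 3rd) → G##
5th (augmented 5th) → B##
7th (minor 7th) → D#
9th (major 9th) → F##

E# G## B## D# F##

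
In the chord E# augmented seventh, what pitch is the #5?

E# augmented seventh is built on E-sharp; its 5th is an augmented 5th above the root.
A fifth above E uses the letter B, and the augmented 5th above E-sharp is B-double-sharp.

B-double-sharp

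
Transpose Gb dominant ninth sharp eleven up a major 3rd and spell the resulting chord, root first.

A major 3rd up from Gb is Bb, so the new chord is Bb dominant ninth sharp eleven.
Root: Bb
Major 3rd (3rd): D
Perfect 5th (5th): F
Minor 7th (7th): Ab
Major 9th (9th): C
Augmented 11th (11th): E

Bb – D – F – Ab – C – E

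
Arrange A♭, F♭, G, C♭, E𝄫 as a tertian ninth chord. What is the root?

F♭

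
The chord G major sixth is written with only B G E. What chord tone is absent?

D

The full G major sixth chord is G, B, D, E.
Comparing with the voicing, the perfect 5th (5th) — D — is absent.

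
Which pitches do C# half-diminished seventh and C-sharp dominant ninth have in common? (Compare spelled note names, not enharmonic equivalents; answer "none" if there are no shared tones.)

C# – B

C# half-diminished seventh = C#, E, G, B.
C-sharp dominant ninth = C#, E#, G#, B, D#.
Shared: C#, B.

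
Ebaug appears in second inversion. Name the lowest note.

B

Ebaug in root position is Eb–G–B.
Second inversion places the fifth in the bass, which is B.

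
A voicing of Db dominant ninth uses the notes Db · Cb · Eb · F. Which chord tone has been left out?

Ab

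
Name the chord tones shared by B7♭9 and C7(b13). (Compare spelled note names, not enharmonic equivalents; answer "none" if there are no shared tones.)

C

B7♭9: B D# F# A C
C7(b13): C E G Bb Ab
Common to both → C.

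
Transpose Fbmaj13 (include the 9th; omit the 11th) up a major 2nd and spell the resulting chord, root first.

Transposed root: F♭ → G♭ (major 2nd up). So we spell G♭ major thirteenth:
Root: G♭
Major 3rd (3rd): B♭
Perfect 5th (5th): D♭
Major 7th (7th): F
Major 9th (9th): A♭
Major 13th (13th): E♭

G♭ – B♭ – D♭ – F – A♭ – E♭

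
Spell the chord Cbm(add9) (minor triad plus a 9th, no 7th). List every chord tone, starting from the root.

Cbm(add9) is a minor added-ninth built on Cb.
root → Cb
3rd (minor 3rd) → Ebb
5th (perfect 5th) → Gb
9th (major 9th) → Db

Cb – Ebb – Gb – Db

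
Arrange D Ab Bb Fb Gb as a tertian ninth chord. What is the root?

Arranged so that each adjacent pair is a third by letter name: Gb – Bb – D – Fb – Ab.
The bottom of that stack, Gb, is the root (this is Gb dominant ninth sharp five).

Gb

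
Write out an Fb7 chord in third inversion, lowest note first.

Fb7 = F♭–A♭–C♭–E𝄫; third inversion → seventh (E𝄫) lowest.

E𝄫 – F♭ – A♭ – C♭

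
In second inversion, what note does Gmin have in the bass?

Gmin in root position is G–Bb–D.
Second inversion places the fifth in the bass, which is D.

D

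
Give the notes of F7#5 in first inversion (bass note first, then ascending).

A, C#, Eb, F

In root position, F7#5 is F–A–C#–Eb.
First inversion puts the third (A) in the bass.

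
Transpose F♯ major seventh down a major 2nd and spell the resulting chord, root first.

A major 2nd down from F# is E, so the new chord is E major seventh.
Root: E
Major 3rd (3rd): G#
Perfect 5th (5th): B
Major 7th (7th): D#

E – G# – B – D#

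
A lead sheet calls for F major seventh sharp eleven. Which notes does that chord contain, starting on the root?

F  A  C  E  B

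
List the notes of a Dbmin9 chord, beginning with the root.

Db, Fb, Ab, Cb, Eb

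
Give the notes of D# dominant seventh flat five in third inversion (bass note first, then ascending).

C-sharp  D-sharp  F-double-sharp  A

D# dominant seventh flat five = D-sharp–F-double-sharp–A–C-sharp; third inversion → seventh (C-sharp) lowest.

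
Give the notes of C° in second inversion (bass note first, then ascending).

Gb C Eb

C° = C–Eb–Gb; second inversion → fifth (Gb) lowest.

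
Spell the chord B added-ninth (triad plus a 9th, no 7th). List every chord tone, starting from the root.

B  D-sharp  F-sharp  C-sharp

Root B, quality added-ninth:
- root: B
- major 3rd: D-sharp
- perfect 5th: F-sharp
- major 9th: C-sharp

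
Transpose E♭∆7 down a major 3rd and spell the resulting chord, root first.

Cb – Eb – Gb – Bb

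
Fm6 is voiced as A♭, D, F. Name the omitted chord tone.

C

The full Fm6 chord is F, A♭, C, D.
Comparing with the voicing, the perfect 5th (5th) — C — is absent.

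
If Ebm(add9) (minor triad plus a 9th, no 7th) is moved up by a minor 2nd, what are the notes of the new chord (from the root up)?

Fb  Abb  Cb  Gb

Transposed root: Eb → Fb (minor 2nd up). So we spell Fb minor added-ninth:
- root: Fb
- minor 3rd: Abb
- perfect 5th: Cb
- major 9th: Gb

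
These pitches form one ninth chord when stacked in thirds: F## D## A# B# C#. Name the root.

B#

Arranged so that each adjacent pair is a third by letter name: B# – D## – F## – A# – C#.
The bottom of that stack, B#, is the root (this is B# dominant seventh flat nine).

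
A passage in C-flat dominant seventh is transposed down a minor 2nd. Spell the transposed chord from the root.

Bb D F Ab

Transposed root: Cb → Bb (minor 2nd down). So we spell Bb dominant seventh:
root → Bb
3rd (major 3rd) → D
5th (perfect 5th) → F
7th (minor 7th) → Ab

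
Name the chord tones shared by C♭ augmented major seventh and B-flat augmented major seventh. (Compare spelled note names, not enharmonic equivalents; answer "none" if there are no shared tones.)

C♭ augmented major seventh: C-flat E-flat G B-flat
B-flat augmented major seventh: B-flat D F-sharp A
Common to both → B-flat.

B-flat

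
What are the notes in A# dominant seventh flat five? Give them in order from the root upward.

A# dominant seventh flat five is a dominant seventh flat five built on A#.
A# — root
C## — major 3rd
E — diminished 5th
G# — minor 7th

A# – C## – E – G#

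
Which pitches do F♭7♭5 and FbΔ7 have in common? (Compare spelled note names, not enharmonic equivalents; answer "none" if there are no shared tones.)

F♭ A♭

F♭7♭5 = F♭, A♭, C𝄫, E𝄫.
FbΔ7 = F♭, A♭, C♭, E♭.
Shared: F♭, A♭.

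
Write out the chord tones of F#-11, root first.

Root F#, quality minor eleventh:
Root: F#
Minor 3rd (3rd): A
Perfect 5th (5th): C#
Minor 7th (7th): E
Major 9th (9th): G#
Perfect 11th (11th): B

F#, A, C#, E, G#, B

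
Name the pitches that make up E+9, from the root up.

E, G♯, B♯, D, F♯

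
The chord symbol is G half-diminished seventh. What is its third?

G half-diminished seventh is built on G; its 3rd is a minor 3rd above the root.
A third above G uses the letter B, and the minor 3rd above G is Bb.

Bb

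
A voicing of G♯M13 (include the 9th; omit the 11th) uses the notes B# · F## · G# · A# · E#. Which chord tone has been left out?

The full G♯M13 chord is G#, B#, D#, F##, A#, E#.
Comparing with the voicing, the perfect 5th (5th) — D# — is absent.

D#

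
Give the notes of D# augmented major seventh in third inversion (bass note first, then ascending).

D# augmented major seventh = D-sharp–F-double-sharp–A-double-sharp–C-double-sharp; third inversion → seventh (C-double-sharp) lowest.

C-double-sharp, D-sharp, F-double-sharp, A-double-sharp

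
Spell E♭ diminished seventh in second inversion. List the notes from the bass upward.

E♭ diminished seventh = Eb–Gb–Bbb–Dbb; second inversion → fifth (Bbb) lowest.

Bbb, Dbb, Eb, Gb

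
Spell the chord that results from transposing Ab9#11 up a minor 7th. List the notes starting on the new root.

Gb, Bb, Db, Fb, Ab, C

Ab up a minor 7th → Gb. New chord: Gb dominant ninth sharp eleven.
Root: Gb
Major 3rd (3rd): Bb
Perfect 5th (5th): Db
Minor 7th (7th): Fb
Major 9th (9th): Ab
Augmented 11th (11th): C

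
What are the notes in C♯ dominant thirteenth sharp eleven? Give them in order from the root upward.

C#, E#, G#, B, D#, F##, A#

Root C#, quality dominant thirteenth sharp eleven:
root → C#
3rd (major 3rd) → E#
5th (perfect 5th) → G#
7th (minor 7th) → B
9th (major 9th) → D#
11th (augmented 11th) → F##
13th (major 13th) → A#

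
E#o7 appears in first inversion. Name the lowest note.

E#o7 in root position is E#–G#–B–D.
First inversion places the third in the bass, which is G#.

G#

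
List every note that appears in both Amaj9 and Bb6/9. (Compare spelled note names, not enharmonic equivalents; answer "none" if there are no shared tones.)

none

Amaj9 = A, C#, E, G#, B.
Bb6/9 = Bb, D, F, G, C.
Shared: none.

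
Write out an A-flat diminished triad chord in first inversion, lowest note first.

In root position, A-flat diminished triad is A-flat–C-flat–E-double-flat.
First inversion puts the third (C-flat) in the bass.

C-flat, E-double-flat, A-flat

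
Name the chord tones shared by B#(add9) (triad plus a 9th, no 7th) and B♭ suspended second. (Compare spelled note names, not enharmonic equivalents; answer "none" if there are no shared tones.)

B#(add9) = B#, D##, F##, C##.
B♭ suspended second = Bb, C, F.
Shared: none.

none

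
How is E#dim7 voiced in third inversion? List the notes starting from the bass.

In root position, E#dim7 is E#–G#–B–D.
Third inversion puts the seventh (D) in the bass.

D – E# – G# – B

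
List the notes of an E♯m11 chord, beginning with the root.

E#, G#, B#, D#, F##, A#

E♯m11: minor eleventh on E#.
root → E#
3rd (minor 3rd) → G#
5th (perfect 5th) → B#
7th (minor 7th) → D#
9th (major 9th) → F##
11th (perfect 11th) → A#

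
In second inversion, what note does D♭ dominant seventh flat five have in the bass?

D♭ dominant seventh flat five = D-flat–F–A-double-flat–C-flat. Second inversion → fifth in the bass = A-double-flat.

A-double-flat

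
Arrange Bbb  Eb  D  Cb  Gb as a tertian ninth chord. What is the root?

Cb

Stacking in thirds gives Cb – Eb – Gb – Bbb – D, so Cb is the root — Cb dominant seventh sharp nine.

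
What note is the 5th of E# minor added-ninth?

B-sharp

Root of E# minor added-ninth = E-sharp. The 5th is a perfect 5th: E-sharp up a perfect 5th → B-sharp.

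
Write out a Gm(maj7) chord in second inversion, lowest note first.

D, F#, G, Bb

In root position, Gm(maj7) is G–Bb–D–F#.
Second inversion puts the fifth (D) in the bass.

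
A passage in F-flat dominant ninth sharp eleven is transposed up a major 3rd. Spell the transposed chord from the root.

Transposed root: Fb → Ab (major 3rd up). So we spell Ab dominant ninth sharp eleven:
- root: Ab
- major 3rd: C
- perfect 5th: Eb
- minor 7th: Gb
- major 9th: Bb
- augmented 11th: D

Ab, C, Eb, Gb, Bb, D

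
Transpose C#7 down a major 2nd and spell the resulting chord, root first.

B  D♯  F♯  A

C♯ down a major 2nd → B. New chord: B dominant seventh.
Root: B
Major 3rd (3rd): D♯
Perfect 5th (5th): F♯
Minor 7th (7th): A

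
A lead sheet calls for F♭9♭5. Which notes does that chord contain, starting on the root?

F♭, A♭, C𝄫, E𝄫, G♭

F♭9♭5: dominant ninth flat five on F♭.
root → F♭
3rd (major 3rd) → A♭
5th (diminished 5th) → C𝄫
7th (minor 7th) → E𝄫
9th (major 9th) → G♭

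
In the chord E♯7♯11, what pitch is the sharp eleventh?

Root of E♯7♯11 = E#. The 11th is an augmented 11th: E# up an augmented 11th → A##.

A##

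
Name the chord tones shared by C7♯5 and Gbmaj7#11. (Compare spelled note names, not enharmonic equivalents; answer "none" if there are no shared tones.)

C – B♭

C7♯5 = C, E, G♯, B♭.
Gbmaj7#11 = G♭, B♭, D♭, F, C.
Shared: C, B♭.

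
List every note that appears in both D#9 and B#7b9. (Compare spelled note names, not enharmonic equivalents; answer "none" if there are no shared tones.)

D#9 = D#, F##, A#, C#, E#.
B#7b9 = B#, D##, F##, A#, C#.
Shared: F##, A#, C#.

F## – A# – C#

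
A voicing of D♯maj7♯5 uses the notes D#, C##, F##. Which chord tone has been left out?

A##

The full D♯maj7♯5 chord is D#, F##, A##, C##.
Comparing with the voicing, the augmented 5th (5th) — A## — is absent.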